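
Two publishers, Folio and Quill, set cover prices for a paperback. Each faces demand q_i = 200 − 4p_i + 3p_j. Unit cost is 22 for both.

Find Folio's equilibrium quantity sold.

Folio's profit: π = (p_{Folio} − 22)(200 − 4p_{Folio} + 3p_{Quill}).
∂π/∂p_{Folio} = 288 − 8p_{Folio} + 3p_{Quill} = 0 ⇒ p_{Folio} = 36 + 0.375p_{Quill}.
By symmetry p_{Quill} = p_{Folio}; substituting into the reaction function, 0.625p_{Folio} = 36 and p_{Folio} = 57.6.
q_{Folio} = 200 − 4·57.6 + 3·57.6 = 142.4.

142.4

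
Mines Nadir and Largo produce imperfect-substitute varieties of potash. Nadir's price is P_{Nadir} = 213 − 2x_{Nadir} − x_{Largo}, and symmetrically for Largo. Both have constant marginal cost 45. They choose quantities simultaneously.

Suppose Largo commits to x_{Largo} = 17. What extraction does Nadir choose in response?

Mine Nadir's profit: π = x_{Nadir}(213 − 2x_{Nadir} − x_{Largo}) − 45x_{Nadir}.
∂π/∂x_{Nadir} = 168 − 4x_{Nadir} − x_{Largo} = 0 ⇒ x_{Nadir} = 42 − 0.25x_{Largo}.
At x_{Largo} = 17: x_{Nadir} = 42 − 0.25·17 = 37.75.

37.75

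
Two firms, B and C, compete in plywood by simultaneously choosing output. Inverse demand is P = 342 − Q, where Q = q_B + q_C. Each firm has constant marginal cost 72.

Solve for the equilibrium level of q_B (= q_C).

Firm B's profit: π = q_B(342 − (q_B + q_C)) − 72q_B.
∂π/∂q_B = 270 − 2q_B − q_C = 0, so q_B = 135 − 0.5q_C.
By symmetry q_C = q_B; substituting into the reaction function, 1.5q_B = 135 and q_B = 90.

90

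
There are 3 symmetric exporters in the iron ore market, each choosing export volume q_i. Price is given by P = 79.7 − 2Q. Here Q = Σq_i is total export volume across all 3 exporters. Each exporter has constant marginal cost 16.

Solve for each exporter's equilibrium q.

A representative exporter's profit is π_i = q_i(79.7 − 2Q) − 16q_i, with Q = q_i + Σ_{j≠i} q_j.
First-order condition: 63.7 − 4q_i − 2Σ_{j≠i} q_j = 0.
In a symmetric equilibrium every exporter chooses the same q, so Σ_{j≠i} q_j = 2q. The condition becomes 63.7 − 8q = 0, giving q = 63.7/8 = 7.9625.

7.9625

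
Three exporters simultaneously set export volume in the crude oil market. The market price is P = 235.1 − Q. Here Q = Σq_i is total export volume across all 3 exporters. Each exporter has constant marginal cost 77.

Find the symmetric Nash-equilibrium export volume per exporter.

A representative exporter's profit is π_i = q_i(235.1 − Q) − 77q_i, with Q = q_i + Σ_{j≠i} q_j.
First-order condition: 158.1 − 2q_i − Σ_{j≠i} q_j = 0.
Imposing symmetry (q_j = q for all j) turns Σ_{j≠i} q_j into 2q, so 158.1 = 4q and q = 39.525.

39.525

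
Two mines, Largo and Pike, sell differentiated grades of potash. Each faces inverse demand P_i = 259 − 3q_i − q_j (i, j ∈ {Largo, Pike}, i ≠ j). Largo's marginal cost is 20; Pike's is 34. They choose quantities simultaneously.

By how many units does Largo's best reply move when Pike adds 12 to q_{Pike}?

-2

Mine Largo's profit: π = q_{Largo}(259 − 3q_{Largo} − q_{Pike}) − 20q_{Largo}.
∂π/∂q_{Largo} = 239 − 6q_{Largo} − q_{Pike} = 0 ⇒ q_{Largo} = 239/6 − (1/6)q_{Pike}.
The reaction-function slope is −1/6, so a 12-unit rise in q_{Pike} moves q_{Largo} by −1/6 × 12 = −2. Largo's best response falls — the actions are strategic substitutes.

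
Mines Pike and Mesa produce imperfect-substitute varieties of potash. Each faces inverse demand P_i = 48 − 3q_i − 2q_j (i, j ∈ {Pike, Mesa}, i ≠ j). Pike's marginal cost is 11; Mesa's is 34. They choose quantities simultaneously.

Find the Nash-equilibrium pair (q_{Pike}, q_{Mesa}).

6.0625, 0.3125

Mine Pike's profit: π = q_{Pike}(48 − 3q_{Pike} − 2q_{Mesa}) − 11q_{Pike}.
∂π/∂q_{Pike} = 37 − 6q_{Pike} − 2q_{Mesa} = 0 ⇒ q_{Pike} = 37/6 − (1/3)q_{Mesa}.
Similarly q_{Mesa} = 7/3 − (1/3)q_{Pike}.
Solving the two reaction functions simultaneously: (1 − (−1/3)(−1/3))q_{Pike} = 37/6 − (1/3)·(7/3), so (8/9)q_{Pike} = 97/18 and q_{Pike} = 6.0625.
Then q_{Mesa} = 7/3 − (1/3)·6.0625 = 0.3125.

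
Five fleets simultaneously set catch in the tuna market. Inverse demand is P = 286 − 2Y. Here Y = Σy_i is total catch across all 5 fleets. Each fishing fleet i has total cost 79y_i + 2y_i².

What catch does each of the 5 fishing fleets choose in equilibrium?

12.9375

A representative fishing fleet's profit is π_i = y_i(286 − 2Y) − 79y_i − 2y_i², with Y = y_i + Σ_{j≠i} y_j.
First-order condition: 207 − 8y_i − 2Σ_{j≠i} y_j = 0.
With identical fishing fleets, set every y_j = y: then 207 − 8y − 8y = 0, i.e. y = 207/16 = 12.9375.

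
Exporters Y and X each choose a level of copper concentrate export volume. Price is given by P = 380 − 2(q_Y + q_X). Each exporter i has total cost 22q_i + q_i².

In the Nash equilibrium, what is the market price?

Exporter Y's profit: π = q_Y(380 − 2(q_Y + q_X)) − 22q_Y − q_Y².
∂π/∂q_Y = 358 − 6q_Y − 2q_X = 0, so q_Y = 179/3 − (1/3)q_X.
By symmetry q_X = q_Y; substituting into the reaction function, (4/3)q_Y = 179/3 and q_Y = 44.75.
Equilibrium price: P = 380 − 2·89.5 = 201.

201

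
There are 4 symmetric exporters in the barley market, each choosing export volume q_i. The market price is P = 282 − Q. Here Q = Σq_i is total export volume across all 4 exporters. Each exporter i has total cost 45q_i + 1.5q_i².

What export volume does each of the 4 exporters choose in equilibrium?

A representative exporter's profit is π_i = q_i(282 − Q) − 45q_i − 1.5q_i², with Q = q_i + Σ_{j≠i} q_j.
First-order condition: 237 − 5q_i − Σ_{j≠i} q_j = 0.
With identical exporters, set every q_j = q: then 237 − 5q − 3q = 0, i.e. q = 237/8 = 29.625.

29.625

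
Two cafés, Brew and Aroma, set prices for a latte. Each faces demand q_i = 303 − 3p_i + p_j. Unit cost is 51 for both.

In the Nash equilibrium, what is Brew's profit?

4848.12

Brew's profit: π = (p_{Brew} − 51)(303 − 3p_{Brew} + p_{Aroma}).
∂π/∂p_{Brew} = 456 − 6p_{Brew} + p_{Aroma} = 0 ⇒ p_{Brew} = 76 + (1/6)p_{Aroma}.
By symmetry p_{Aroma} = p_{Brew}; substituting into the reaction function, (5/6)p_{Brew} = 76 and p_{Brew} = 91.2.
q_{Brew} = 303 − 3·91.2 + 91.2 = 120.6.
Profit = (91.2 − 51)·120.6 = 4848.12.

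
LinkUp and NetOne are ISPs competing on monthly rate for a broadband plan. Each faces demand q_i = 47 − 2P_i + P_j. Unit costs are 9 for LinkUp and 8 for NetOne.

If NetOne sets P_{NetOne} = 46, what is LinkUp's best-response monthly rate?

LinkUp's profit: π = (P_{LinkUp} − 9)(47 − 2P_{LinkUp} + P_{NetOne}).
∂π/∂P_{LinkUp} = 65 − 4P_{LinkUp} + P_{NetOne} = 0 ⇒ P_{LinkUp} = 16.25 + 0.25P_{NetOne}.
At P_{NetOne} = 46: P_{LinkUp} = 16.25 + 0.25·46 = 27.75.

27.75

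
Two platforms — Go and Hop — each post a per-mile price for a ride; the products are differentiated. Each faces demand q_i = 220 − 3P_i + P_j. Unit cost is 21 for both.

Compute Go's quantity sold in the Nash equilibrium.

106.8

Go's profit: π = (P_{Go} − 21)(220 − 3P_{Go} + P_{Hop}).
∂π/∂P_{Go} = 283 − 6P_{Go} + P_{Hop} = 0 ⇒ P_{Go} = 283/6 + (1/6)P_{Hop}.
By symmetry P_{Hop} = P_{Go}; substituting into the reaction function, (5/6)P_{Go} = 283/6 and P_{Go} = 56.6.
q_{Go} = 220 − 3·56.6 + 56.6 = 106.8.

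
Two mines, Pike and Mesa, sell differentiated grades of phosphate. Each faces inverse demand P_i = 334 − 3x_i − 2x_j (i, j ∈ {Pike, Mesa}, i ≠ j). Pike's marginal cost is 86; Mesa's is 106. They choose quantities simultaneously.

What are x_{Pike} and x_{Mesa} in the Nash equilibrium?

Mine Pike's profit: π = x_{Pike}(334 − 3x_{Pike} − 2x_{Mesa}) − 86x_{Pike}.
∂π/∂x_{Pike} = 248 − 6x_{Pike} − 2x_{Mesa} = 0 ⇒ x_{Pike} = 124/3 − (1/3)x_{Mesa}.
Similarly x_{Mesa} = 38 − (1/3)x_{Pike}.
Plugging x_{Mesa} into Pike's best response: x_{Pike} = 124/3 − (1/3)(38 − (1/3)x_{Pike}) ⇒ (8/9)x_{Pike} = 86/3, so x_{Pike} = 32.25.
Then x_{Mesa} = 38 − (1/3)·32.25 = 27.25.

32.25, 27.25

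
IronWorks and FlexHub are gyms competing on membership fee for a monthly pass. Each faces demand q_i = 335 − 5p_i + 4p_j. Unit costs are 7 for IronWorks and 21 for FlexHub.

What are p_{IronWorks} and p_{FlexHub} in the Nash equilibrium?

65, 70

IronWorks's profit: π = (p_{IronWorks} − 7)(335 − 5p_{IronWorks} + 4p_{FlexHub}).
∂π/∂p_{IronWorks} = 370 − 10p_{IronWorks} + 4p_{FlexHub} = 0 ⇒ p_{IronWorks} = 37 + 0.4p_{FlexHub}.
Similarly p_{FlexHub} = 44 + 0.4p_{IronWorks}.
Solving the two reaction functions simultaneously: (1 − (0.4)(0.4))p_{IronWorks} = 37 + 0.4·44, so 0.84p_{IronWorks} = 54.6 and p_{IronWorks} = 65.
Then p_{FlexHub} = 44 + 0.4·65 = 70.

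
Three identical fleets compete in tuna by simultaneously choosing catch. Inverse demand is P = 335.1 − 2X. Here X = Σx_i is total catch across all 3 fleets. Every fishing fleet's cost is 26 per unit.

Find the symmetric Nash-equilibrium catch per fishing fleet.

38.6375

A representative fishing fleet's profit is π_i = x_i(335.1 − 2X) − 26x_i, with X = x_i + Σ_{j≠i} x_j.
First-order condition: 309.1 − 4x_i − 2Σ_{j≠i} x_j = 0.
Imposing symmetry (x_j = x for all j) turns Σ_{j≠i} x_j into 2x, so 309.1 = 8x and x = 38.6375.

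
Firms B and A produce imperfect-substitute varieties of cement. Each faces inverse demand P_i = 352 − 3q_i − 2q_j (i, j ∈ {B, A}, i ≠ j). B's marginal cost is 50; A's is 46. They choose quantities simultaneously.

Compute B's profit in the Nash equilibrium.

Firm B's profit: π = q_B(352 − 3q_B − 2q_A) − 50q_B.
∂π/∂q_B = 302 − 6q_B − 2q_A = 0 ⇒ q_B = 151/3 − (1/3)q_A.
Similarly q_A = 51 − (1/3)q_B.
Solving the two reaction functions simultaneously: (1 − (−1/3)(−1/3))q_B = 151/3 − (1/3)·51, so (8/9)q_B = 100/3 and q_B = 37.5.
Then q_A = 51 − (1/3)·37.5 = 38.5.
P_B = 352 − 3·37.5 − 2·38.5 = 162.5.
Profit = (162.5 − 50)·37.5 = 4218.75.

4218.75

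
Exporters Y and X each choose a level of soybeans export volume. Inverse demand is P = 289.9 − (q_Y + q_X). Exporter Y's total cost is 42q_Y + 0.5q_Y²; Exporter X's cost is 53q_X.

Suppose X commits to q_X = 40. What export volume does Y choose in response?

69.3

Exporter Y's profit: π = q_Y(289.9 − (q_Y + q_X)) − 42q_Y − 0.5q_Y².
∂π/∂q_Y = 247.9 − 3q_Y − q_X = 0, so q_Y = 2479/30 − (1/3)q_X.
At q_X = 40: q_Y = 2479/30 − (1/3)·40 = 69.3.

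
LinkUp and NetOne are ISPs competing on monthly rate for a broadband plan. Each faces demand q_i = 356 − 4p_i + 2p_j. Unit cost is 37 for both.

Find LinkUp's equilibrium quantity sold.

188

LinkUp's profit: π = (p_{LinkUp} − 37)(356 − 4p_{LinkUp} + 2p_{NetOne}).
∂π/∂p_{LinkUp} = 504 − 8p_{LinkUp} + 2p_{NetOne} = 0 ⇒ p_{LinkUp} = 63 + 0.25p_{NetOne}.
Setting p_{LinkUp} = p_{NetOne} in the reaction function: p_{LinkUp} = 63 + 0.25p_{LinkUp}, so p_{LinkUp} = 63 / 0.75 = 84.
q_{LinkUp} = 356 − 4·84 + 2·84 = 188.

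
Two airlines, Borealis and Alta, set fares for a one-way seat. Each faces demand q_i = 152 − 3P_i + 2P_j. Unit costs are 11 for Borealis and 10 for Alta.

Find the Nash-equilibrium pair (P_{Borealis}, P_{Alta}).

Borealis's profit: π = (P_{Borealis} − 11)(152 − 3P_{Borealis} + 2P_{Alta}).
∂π/∂P_{Borealis} = 185 − 6P_{Borealis} + 2P_{Alta} = 0 ⇒ P_{Borealis} = 185/6 + (1/3)P_{Alta}.
Similarly P_{Alta} = 91/3 + (1/3)P_{Borealis}.
Substituting the second reaction function into the first: P_{Borealis} = 185/6 + (1/3)(91/3 + (1/3)P_{Borealis}), which gives (8/9)P_{Borealis} = 737/18 ⇒ P_{Borealis} = 46.0625.
Then P_{Alta} = 91/3 + (1/3)·46.0625 = 45.6875.

46.0625, 45.6875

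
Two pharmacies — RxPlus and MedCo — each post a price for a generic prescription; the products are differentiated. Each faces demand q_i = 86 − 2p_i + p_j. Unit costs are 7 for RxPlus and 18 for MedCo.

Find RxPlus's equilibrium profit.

1545.68

RxPlus's profit: π = (p_{RxPlus} − 7)(86 − 2p_{RxPlus} + p_{MedCo}).
∂π/∂p_{RxPlus} = 100 − 4p_{RxPlus} + p_{MedCo} = 0 ⇒ p_{RxPlus} = 25 + 0.25p_{MedCo}.
Similarly p_{MedCo} = 30.5 + 0.25p_{RxPlus}.
Plugging p_{MedCo} into RxPlus's best response: p_{RxPlus} = 25 + 0.25(30.5 + 0.25p_{RxPlus}) ⇒ 0.9375p_{RxPlus} = 32.625, so p_{RxPlus} = 34.8.
Then p_{MedCo} = 30.5 + 0.25·34.8 = 39.2.
q_{RxPlus} = 86 − 2·34.8 + 39.2 = 55.6.
Profit = (34.8 − 7)·55.6 = 1545.68.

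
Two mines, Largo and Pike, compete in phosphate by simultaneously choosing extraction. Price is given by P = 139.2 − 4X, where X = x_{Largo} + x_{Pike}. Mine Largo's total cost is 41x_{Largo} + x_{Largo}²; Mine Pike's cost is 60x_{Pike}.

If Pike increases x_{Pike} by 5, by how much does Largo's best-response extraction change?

-2

Mine Largo's profit: π = x_{Largo}(139.2 − 4(x_{Largo} + x_{Pike})) − 41x_{Largo} − x_{Largo}².
∂π/∂x_{Largo} = 98.2 − 10x_{Largo} − 4x_{Pike} = 0, so x_{Largo} = 9.82 − 0.4x_{Pike}.
The reaction-function slope is −0.4, so a 5-unit rise in x_{Pike} moves x_{Largo} by −0.4 × 5 = −2. Largo's best response falls — the actions are strategic substitutes.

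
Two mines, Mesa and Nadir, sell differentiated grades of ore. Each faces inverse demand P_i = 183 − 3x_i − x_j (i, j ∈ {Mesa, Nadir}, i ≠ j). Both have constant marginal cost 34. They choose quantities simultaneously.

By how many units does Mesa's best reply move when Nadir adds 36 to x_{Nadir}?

Mine Mesa's profit: π = x_{Mesa}(183 − 3x_{Mesa} − x_{Nadir}) − 34x_{Mesa}.
∂π/∂x_{Mesa} = 149 − 6x_{Mesa} − x_{Nadir} = 0 ⇒ x_{Mesa} = 149/6 − (1/6)x_{Nadir}.
The reaction-function slope is −1/6, so a 36-unit rise in x_{Nadir} moves x_{Mesa} by −1/6 × 36 = −6. Mesa's best response falls — the actions are strategic substitutes.

-6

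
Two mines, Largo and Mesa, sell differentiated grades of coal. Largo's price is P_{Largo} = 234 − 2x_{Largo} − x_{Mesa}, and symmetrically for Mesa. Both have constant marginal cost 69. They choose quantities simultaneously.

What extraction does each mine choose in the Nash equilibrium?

Mine Largo's profit: π = x_{Largo}(234 − 2x_{Largo} − x_{Mesa}) − 69x_{Largo}.
∂π/∂x_{Largo} = 165 − 4x_{Largo} − x_{Mesa} = 0 ⇒ x_{Largo} = 41.25 − 0.25x_{Mesa}.
By symmetry x_{Mesa} = x_{Largo}; substituting into the reaction function, 1.25x_{Largo} = 41.25 and x_{Largo} = 33.

33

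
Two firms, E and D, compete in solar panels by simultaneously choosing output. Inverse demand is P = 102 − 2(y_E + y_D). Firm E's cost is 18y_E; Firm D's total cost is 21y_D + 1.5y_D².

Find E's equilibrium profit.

Firm E's profit: π = y_E(102 − 2(y_E + y_D)) − 18y_E.
∂π/∂y_E = 84 − 4y_E − 2y_D = 0, so y_E = 21 − 0.5y_D.
For D: ∂π/∂y_D = 81 − 7y_D − 2y_E = 0 ⇒ y_D = 81/7 − (2/7)y_E.
Substituting the second reaction function into the first: y_E = 21 − 0.5(81/7 − (2/7)y_E), which gives (6/7)y_E = 213/14 ⇒ y_E = 17.75.
Then y_D = 81/7 − (2/7)·17.75 = 6.5.
Price P = 102 − 2·24.25 = 53.5.
E's profit: (53.5 − 18)·17.75 = 630.125.

630.125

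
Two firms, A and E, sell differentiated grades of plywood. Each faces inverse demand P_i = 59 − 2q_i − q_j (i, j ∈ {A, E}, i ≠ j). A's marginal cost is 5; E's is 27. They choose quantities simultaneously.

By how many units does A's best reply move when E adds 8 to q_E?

Firm A's profit: π = q_A(59 − 2q_A − q_E) − 5q_A.
∂π/∂q_A = 54 − 4q_A − q_E = 0 ⇒ q_A = 13.5 − 0.25q_E.
The reaction-function slope is −0.25, so an 8-unit rise in q_E moves q_A by −0.25 × 8 = −2. A's best response falls — the actions are strategic substitutes.

-2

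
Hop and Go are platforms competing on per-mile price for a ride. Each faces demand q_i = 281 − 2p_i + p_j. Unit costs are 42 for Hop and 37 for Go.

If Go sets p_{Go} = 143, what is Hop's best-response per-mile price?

Hop's profit: π = (p_{Hop} − 42)(281 − 2p_{Hop} + p_{Go}).
∂π/∂p_{Hop} = 365 − 4p_{Hop} + p_{Go} = 0 ⇒ p_{Hop} = 91.25 + 0.25p_{Go}.
At p_{Go} = 143: p_{Hop} = 91.25 + 0.25·143 = 127.

127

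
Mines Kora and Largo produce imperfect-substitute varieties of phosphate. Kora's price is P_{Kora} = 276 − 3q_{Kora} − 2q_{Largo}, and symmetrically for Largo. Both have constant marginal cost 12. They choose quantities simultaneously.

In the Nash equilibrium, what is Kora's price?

Mine Kora's profit: π = q_{Kora}(276 − 3q_{Kora} − 2q_{Largo}) − 12q_{Kora}.
∂π/∂q_{Kora} = 264 − 6q_{Kora} − 2q_{Largo} = 0 ⇒ q_{Kora} = 44 − (1/3)q_{Largo}.
The game is symmetric, so in equilibrium q_{Largo} = q_{Kora}: the reaction function gives (4/3)q_{Kora} = 44, hence q_{Kora} = 33.
P_{Kora} = 276 − 3·33 − 2·33 = 111.

111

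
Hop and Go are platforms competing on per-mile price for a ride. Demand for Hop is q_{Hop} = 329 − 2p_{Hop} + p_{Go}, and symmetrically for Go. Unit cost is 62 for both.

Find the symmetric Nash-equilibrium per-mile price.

151

Hop's profit: π = (p_{Hop} − 62)(329 − 2p_{Hop} + p_{Go}).
∂π/∂p_{Hop} = 453 − 4p_{Hop} + p_{Go} = 0 ⇒ p_{Hop} = 113.25 + 0.25p_{Go}.
The game is symmetric, so in equilibrium p_{Go} = p_{Hop}: the reaction function gives 0.75p_{Hop} = 113.25, hence p_{Hop} = 151.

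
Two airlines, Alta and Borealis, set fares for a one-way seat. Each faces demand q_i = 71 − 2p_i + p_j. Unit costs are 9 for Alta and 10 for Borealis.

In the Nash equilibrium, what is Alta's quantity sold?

Alta's profit: π = (p_{Alta} − 9)(71 − 2p_{Alta} + p_{Borealis}).
∂π/∂p_{Alta} = 89 − 4p_{Alta} + p_{Borealis} = 0 ⇒ p_{Alta} = 22.25 + 0.25p_{Borealis}.
Similarly p_{Borealis} = 22.75 + 0.25p_{Alta}.
Plugging p_{Borealis} into Alta's best response: p_{Alta} = 22.25 + 0.25(22.75 + 0.25p_{Alta}) ⇒ 0.9375p_{Alta} = 27.9375, so p_{Alta} = 29.8.
Then p_{Borealis} = 22.75 + 0.25·29.8 = 30.2.
q_{Alta} = 71 − 2·29.8 + 30.2 = 41.6.

41.6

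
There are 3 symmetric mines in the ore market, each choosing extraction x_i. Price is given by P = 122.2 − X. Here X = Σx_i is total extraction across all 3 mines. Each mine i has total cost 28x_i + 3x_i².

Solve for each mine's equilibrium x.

A representative mine's profit is π_i = x_i(122.2 − X) − 28x_i − 3x_i², with X = x_i + Σ_{j≠i} x_j.
First-order condition: 94.2 − 8x_i − Σ_{j≠i} x_j = 0.
With identical mines, set every x_j = x: then 94.2 − 8x − 2x = 0, i.e. x = 94.2/10 = 9.42.

9.42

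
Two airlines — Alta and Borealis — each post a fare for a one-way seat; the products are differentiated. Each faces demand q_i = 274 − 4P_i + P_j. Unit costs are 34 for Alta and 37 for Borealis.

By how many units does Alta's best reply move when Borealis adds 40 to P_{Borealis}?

Alta's profit: π = (P_{Alta} − 34)(274 − 4P_{Alta} + P_{Borealis}).
∂π/∂P_{Alta} = 410 − 8P_{Alta} + P_{Borealis} = 0 ⇒ P_{Alta} = 51.25 + 0.125P_{Borealis}.
The reaction-function slope is 0.125, so a 40-unit rise in P_{Borealis} moves P_{Alta} by 0.125 × 40 = 5. Alta's best response rises — the actions are strategic complements.

5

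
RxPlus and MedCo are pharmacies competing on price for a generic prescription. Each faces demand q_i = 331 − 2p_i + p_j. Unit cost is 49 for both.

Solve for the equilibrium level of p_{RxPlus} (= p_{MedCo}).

RxPlus's profit: π = (p_{RxPlus} − 49)(331 − 2p_{RxPlus} + p_{MedCo}).
∂π/∂p_{RxPlus} = 429 − 4p_{RxPlus} + p_{MedCo} = 0 ⇒ p_{RxPlus} = 107.25 + 0.25p_{MedCo}.
Setting p_{RxPlus} = p_{MedCo} in the reaction function: p_{RxPlus} = 107.25 + 0.25p_{RxPlus}, so p_{RxPlus} = 107.25 / 0.75 = 143.

143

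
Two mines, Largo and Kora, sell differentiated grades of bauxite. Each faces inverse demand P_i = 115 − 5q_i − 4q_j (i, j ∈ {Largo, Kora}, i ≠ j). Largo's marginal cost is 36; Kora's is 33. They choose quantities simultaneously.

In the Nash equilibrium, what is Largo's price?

Mine Largo's profit: π = q_{Largo}(115 − 5q_{Largo} − 4q_{Kora}) − 36q_{Largo}.
∂π/∂q_{Largo} = 79 − 10q_{Largo} − 4q_{Kora} = 0 ⇒ q_{Largo} = 7.9 − 0.4q_{Kora}.
Similarly q_{Kora} = 8.2 − 0.4q_{Largo}.
Substituting the second reaction function into the first: q_{Largo} = 7.9 − 0.4(8.2 − 0.4q_{Largo}), which gives 0.84q_{Largo} = 4.62 ⇒ q_{Largo} = 5.5.
Then q_{Kora} = 8.2 − 0.4·5.5 = 6.
P_{Largo} = 115 − 5·5.5 − 4·6 = 63.5.

63.5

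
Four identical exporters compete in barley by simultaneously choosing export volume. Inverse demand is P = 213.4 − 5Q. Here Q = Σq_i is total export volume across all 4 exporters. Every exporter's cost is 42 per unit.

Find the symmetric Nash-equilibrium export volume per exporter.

A representative exporter's profit is π_i = q_i(213.4 − 5Q) − 42q_i, with Q = q_i + Σ_{j≠i} q_j.
First-order condition: 171.4 − 10q_i − 5Σ_{j≠i} q_j = 0.
In a symmetric equilibrium every exporter chooses the same q, so Σ_{j≠i} q_j = 3q. The condition becomes 171.4 − 25q = 0, giving q = 171.4/25 = 6.856.

6.856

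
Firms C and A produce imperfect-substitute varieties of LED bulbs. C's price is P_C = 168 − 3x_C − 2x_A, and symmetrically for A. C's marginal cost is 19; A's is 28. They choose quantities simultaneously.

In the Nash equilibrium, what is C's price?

Firm C's profit: π = x_C(168 − 3x_C − 2x_A) − 19x_C.
∂π/∂x_C = 149 − 6x_C − 2x_A = 0 ⇒ x_C = 149/6 − (1/3)x_A.
Similarly x_A = 70/3 − (1/3)x_C.
Plugging x_A into C's best response: x_C = 149/6 − (1/3)(70/3 − (1/3)x_C) ⇒ (8/9)x_C = 307/18, so x_C = 19.1875.
Then x_A = 70/3 − (1/3)·19.1875 = 16.9375.
P_C = 168 − 3·19.1875 − 2·16.9375 = 76.5625.

76.5625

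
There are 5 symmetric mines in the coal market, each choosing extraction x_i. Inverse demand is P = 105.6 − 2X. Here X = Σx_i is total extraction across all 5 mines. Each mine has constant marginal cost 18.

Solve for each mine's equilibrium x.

A representative mine's profit is π_i = x_i(105.6 − 2X) − 18x_i, with X = x_i + Σ_{j≠i} x_j.
First-order condition: 87.6 − 4x_i − 2Σ_{j≠i} x_j = 0.
With identical mines, set every x_j = x: then 87.6 − 4x − 8x = 0, i.e. x = 87.6/12 = 7.3.

7.3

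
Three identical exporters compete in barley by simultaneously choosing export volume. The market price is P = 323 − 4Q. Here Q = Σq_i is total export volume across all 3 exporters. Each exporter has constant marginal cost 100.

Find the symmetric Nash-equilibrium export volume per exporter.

13.9375

A representative exporter's profit is π_i = q_i(323 − 4Q) − 100q_i, with Q = q_i + Σ_{j≠i} q_j.
First-order condition: 223 − 8q_i − 4Σ_{j≠i} q_j = 0.
In a symmetric equilibrium every exporter chooses the same q, so Σ_{j≠i} q_j = 2q. The condition becomes 223 − 16q = 0, giving q = 223/16 = 13.9375.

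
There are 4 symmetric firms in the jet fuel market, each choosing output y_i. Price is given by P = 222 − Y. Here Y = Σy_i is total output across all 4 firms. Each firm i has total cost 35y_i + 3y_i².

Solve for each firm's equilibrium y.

A representative firm's profit is π_i = y_i(222 − Y) − 35y_i − 3y_i², with Y = y_i + Σ_{j≠i} y_j.
First-order condition: 187 − 8y_i − Σ_{j≠i} y_j = 0.
Imposing symmetry (y_j = y for all j) turns Σ_{j≠i} y_j into 3y, so 187 = 11y and y = 17.

17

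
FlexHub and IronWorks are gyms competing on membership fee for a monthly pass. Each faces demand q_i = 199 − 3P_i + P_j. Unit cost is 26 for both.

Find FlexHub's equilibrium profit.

2593.08

FlexHub's profit: π = (P_{FlexHub} − 26)(199 − 3P_{FlexHub} + P_{IronWorks}).
∂π/∂P_{FlexHub} = 277 − 6P_{FlexHub} + P_{IronWorks} = 0 ⇒ P_{FlexHub} = 277/6 + (1/6)P_{IronWorks}.
The game is symmetric, so in equilibrium P_{IronWorks} = P_{FlexHub}: the reaction function gives (5/6)P_{FlexHub} = 277/6, hence P_{FlexHub} = 55.4.
q_{FlexHub} = 199 − 3·55.4 + 55.4 = 88.2.
Profit = (55.4 − 26)·88.2 = 2593.08.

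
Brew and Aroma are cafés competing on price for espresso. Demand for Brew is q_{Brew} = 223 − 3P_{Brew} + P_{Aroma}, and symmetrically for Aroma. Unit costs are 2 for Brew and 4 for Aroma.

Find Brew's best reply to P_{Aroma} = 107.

56

Brew's profit: π = (P_{Brew} − 2)(223 − 3P_{Brew} + P_{Aroma}).
∂π/∂P_{Brew} = 229 − 6P_{Brew} + P_{Aroma} = 0 ⇒ P_{Brew} = 229/6 + (1/6)P_{Aroma}.
At P_{Aroma} = 107: P_{Brew} = 229/6 + (1/6)·107 = 56.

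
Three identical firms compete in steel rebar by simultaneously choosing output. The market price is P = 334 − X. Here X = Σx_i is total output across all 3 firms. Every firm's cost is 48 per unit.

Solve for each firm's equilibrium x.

71.5

A representative firm's profit is π_i = x_i(334 − X) − 48x_i, with X = x_i + Σ_{j≠i} x_j.
First-order condition: 286 − 2x_i − Σ_{j≠i} x_j = 0.
In a symmetric equilibrium every firm chooses the same x, so Σ_{j≠i} x_j = 2x. The condition becomes 286 − 4x = 0, giving x = 286/4 = 71.5.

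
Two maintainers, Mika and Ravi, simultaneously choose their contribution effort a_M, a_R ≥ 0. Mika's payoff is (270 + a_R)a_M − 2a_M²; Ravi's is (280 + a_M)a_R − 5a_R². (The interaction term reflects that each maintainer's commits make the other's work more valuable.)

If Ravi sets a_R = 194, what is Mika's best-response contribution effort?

116

Expanding Mika's payoff: 270a_M + a_Ra_M − 2a_M².
∂π/∂a_M = 270 + a_R − 4a_M = 0, so a_M = 67.5 + 0.25a_R.
At a_R = 194: a_M = 67.5 + 0.25·194 = 116.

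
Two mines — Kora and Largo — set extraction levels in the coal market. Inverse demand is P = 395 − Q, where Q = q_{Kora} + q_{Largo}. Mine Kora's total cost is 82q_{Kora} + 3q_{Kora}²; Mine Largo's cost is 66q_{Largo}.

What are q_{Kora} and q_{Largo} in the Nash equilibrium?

Mine Kora's profit: π = q_{Kora}(395 − (q_{Kora} + q_{Largo})) − 82q_{Kora} − 3q_{Kora}².
∂π/∂q_{Kora} = 313 − 8q_{Kora} − q_{Largo} = 0, so q_{Kora} = 39.125 − 0.125q_{Largo}.
For Largo: ∂π/∂q_{Largo} = 329 − 2q_{Largo} − q_{Kora} = 0 ⇒ q_{Largo} = 164.5 − 0.5q_{Kora}.
Solving the two reaction functions simultaneously: (1 − (−0.125)(−0.5))q_{Kora} = 39.125 − 0.125·164.5, so 0.9375q_{Kora} = 18.5625 and q_{Kora} = 19.8.
Then q_{Largo} = 164.5 − 0.5·19.8 = 154.6.

19.8, 154.6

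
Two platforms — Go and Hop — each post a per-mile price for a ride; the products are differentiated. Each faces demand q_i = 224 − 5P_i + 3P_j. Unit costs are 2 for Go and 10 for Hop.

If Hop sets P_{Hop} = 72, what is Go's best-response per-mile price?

45

Go's profit: π = (P_{Go} − 2)(224 − 5P_{Go} + 3P_{Hop}).
∂π/∂P_{Go} = 234 − 10P_{Go} + 3P_{Hop} = 0 ⇒ P_{Go} = 23.4 + 0.3P_{Hop}.
At P_{Hop} = 72: P_{Go} = 23.4 + 0.3·72 = 45.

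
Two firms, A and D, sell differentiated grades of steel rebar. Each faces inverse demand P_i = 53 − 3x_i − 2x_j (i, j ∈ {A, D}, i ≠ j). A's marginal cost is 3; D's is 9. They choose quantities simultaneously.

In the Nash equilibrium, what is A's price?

22.875

Firm A's profit: π = x_A(53 − 3x_A − 2x_D) − 3x_A.
∂π/∂x_A = 50 − 6x_A − 2x_D = 0 ⇒ x_A = 25/3 − (1/3)x_D.
Similarly x_D = 22/3 − (1/3)x_A.
Substituting the second reaction function into the first: x_A = 25/3 − (1/3)(22/3 − (1/3)x_A), which gives (8/9)x_A = 53/9 ⇒ x_A = 6.625.
Then x_D = 22/3 − (1/3)·6.625 = 5.125.
P_A = 53 − 3·6.625 − 2·5.125 = 22.875.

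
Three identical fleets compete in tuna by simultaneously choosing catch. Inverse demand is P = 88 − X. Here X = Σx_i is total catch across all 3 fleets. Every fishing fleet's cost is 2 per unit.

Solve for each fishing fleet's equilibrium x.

A representative fishing fleet's profit is π_i = x_i(88 − X) − 2x_i, with X = x_i + Σ_{j≠i} x_j.
First-order condition: 86 − 2x_i − Σ_{j≠i} x_j = 0.
With identical fishing fleets, set every x_j = x: then 86 − 2x − 2x = 0, i.e. x = 86/4 = 21.5.

21.5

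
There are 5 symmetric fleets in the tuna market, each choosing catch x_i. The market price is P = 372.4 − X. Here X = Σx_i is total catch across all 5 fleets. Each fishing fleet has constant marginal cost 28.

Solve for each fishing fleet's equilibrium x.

57.4

A representative fishing fleet's profit is π_i = x_i(372.4 − X) − 28x_i, with X = x_i + Σ_{j≠i} x_j.
First-order condition: 344.4 − 2x_i − Σ_{j≠i} x_j = 0.
In a symmetric equilibrium every fishing fleet chooses the same x, so Σ_{j≠i} x_j = 4x. The condition becomes 344.4 − 6x = 0, giving x = 344.4/6 = 57.4.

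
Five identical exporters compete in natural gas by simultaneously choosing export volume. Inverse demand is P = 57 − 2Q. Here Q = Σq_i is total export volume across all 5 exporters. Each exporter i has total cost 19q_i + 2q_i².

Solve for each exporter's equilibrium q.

2.375

A representative exporter's profit is π_i = q_i(57 − 2Q) − 19q_i − 2q_i², with Q = q_i + Σ_{j≠i} q_j.
First-order condition: 38 − 8q_i − 2Σ_{j≠i} q_j = 0.
Imposing symmetry (q_j = q for all j) turns Σ_{j≠i} q_j into 4q, so 38 = 16q and q = 2.375.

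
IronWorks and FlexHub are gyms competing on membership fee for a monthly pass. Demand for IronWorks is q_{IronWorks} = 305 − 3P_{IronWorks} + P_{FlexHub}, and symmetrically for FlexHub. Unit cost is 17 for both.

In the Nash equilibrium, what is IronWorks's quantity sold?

IronWorks's profit: π = (P_{IronWorks} − 17)(305 − 3P_{IronWorks} + P_{FlexHub}).
∂π/∂P_{IronWorks} = 356 − 6P_{IronWorks} + P_{FlexHub} = 0 ⇒ P_{IronWorks} = 178/3 + (1/6)P_{FlexHub}.
By symmetry P_{FlexHub} = P_{IronWorks}; substituting into the reaction function, (5/6)P_{IronWorks} = 178/3 and P_{IronWorks} = 71.2.
q_{IronWorks} = 305 − 3·71.2 + 71.2 = 162.6.

162.6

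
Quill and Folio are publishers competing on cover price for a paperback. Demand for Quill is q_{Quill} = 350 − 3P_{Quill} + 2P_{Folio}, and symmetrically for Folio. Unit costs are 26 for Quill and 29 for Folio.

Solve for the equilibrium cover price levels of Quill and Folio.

Quill's profit: π = (P_{Quill} − 26)(350 − 3P_{Quill} + 2P_{Folio}).
∂π/∂P_{Quill} = 428 − 6P_{Quill} + 2P_{Folio} = 0 ⇒ P_{Quill} = 214/3 + (1/3)P_{Folio}.
Similarly P_{Folio} = 437/6 + (1/3)P_{Quill}.
Substituting the second reaction function into the first: P_{Quill} = 214/3 + (1/3)(437/6 + (1/3)P_{Quill}), which gives (8/9)P_{Quill} = 1721/18 ⇒ P_{Quill} = 107.5625.
Then P_{Folio} = 437/6 + (1/3)·107.5625 = 108.6875.

107.5625, 108.6875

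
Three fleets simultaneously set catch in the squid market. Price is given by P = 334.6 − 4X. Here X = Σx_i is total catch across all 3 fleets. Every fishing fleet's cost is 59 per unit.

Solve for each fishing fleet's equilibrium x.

17.225

A representative fishing fleet's profit is π_i = x_i(334.6 − 4X) − 59x_i, with X = x_i + Σ_{j≠i} x_j.
First-order condition: 275.6 − 8x_i − 4Σ_{j≠i} x_j = 0.
Imposing symmetry (x_j = x for all j) turns Σ_{j≠i} x_j into 2x, so 275.6 = 16x and x = 17.225.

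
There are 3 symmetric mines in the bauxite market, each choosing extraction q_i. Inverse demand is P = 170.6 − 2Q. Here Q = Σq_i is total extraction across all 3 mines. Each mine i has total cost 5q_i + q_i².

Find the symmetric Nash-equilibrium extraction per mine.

16.56

A representative mine's profit is π_i = q_i(170.6 − 2Q) − 5q_i − q_i², with Q = q_i + Σ_{j≠i} q_j.
First-order condition: 165.6 − 6q_i − 2Σ_{j≠i} q_j = 0.
Imposing symmetry (q_j = q for all j) turns Σ_{j≠i} q_j into 2q, so 165.6 = 10q and q = 16.56.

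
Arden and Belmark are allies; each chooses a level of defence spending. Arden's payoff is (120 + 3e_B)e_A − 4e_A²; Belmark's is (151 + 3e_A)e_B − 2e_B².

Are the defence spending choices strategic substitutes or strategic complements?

strategic complements

Expanding Arden's payoff: 120e_A + 3e_Be_A − 4e_A².
∂π/∂e_A = 120 + 3e_B − 8e_A = 0, so e_A = 15 + 0.375e_B.
The best-response slope de_A/de_B = 0.375 > 0: the reaction function is upward-sloping, so the choices are strategic complements.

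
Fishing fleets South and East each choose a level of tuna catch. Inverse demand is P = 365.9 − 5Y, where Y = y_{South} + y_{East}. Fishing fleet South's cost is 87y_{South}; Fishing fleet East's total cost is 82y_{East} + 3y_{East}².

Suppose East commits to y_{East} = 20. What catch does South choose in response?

17.89

Fishing fleet South's profit: π = y_{South}(365.9 − 5(y_{South} + y_{East})) − 87y_{South}.
∂π/∂y_{South} = 278.9 − 10y_{South} − 5y_{East} = 0, so y_{South} = 27.89 − 0.5y_{East}.
At y_{East} = 20: y_{South} = 27.89 − 0.5·20 = 17.89.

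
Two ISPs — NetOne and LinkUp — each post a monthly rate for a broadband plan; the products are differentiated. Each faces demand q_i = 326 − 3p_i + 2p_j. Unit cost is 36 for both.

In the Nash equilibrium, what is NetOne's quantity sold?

NetOne's profit: π = (p_{NetOne} − 36)(326 − 3p_{NetOne} + 2p_{LinkUp}).
∂π/∂p_{NetOne} = 434 − 6p_{NetOne} + 2p_{LinkUp} = 0 ⇒ p_{NetOne} = 217/3 + (1/3)p_{LinkUp}.
Setting p_{NetOne} = p_{LinkUp} in the reaction function: p_{NetOne} = 217/3 + (1/3)p_{NetOne}, so p_{NetOne} = (217/3) / (2/3) = 108.5.
q_{NetOne} = 326 − 3·108.5 + 2·108.5 = 217.5.

217.5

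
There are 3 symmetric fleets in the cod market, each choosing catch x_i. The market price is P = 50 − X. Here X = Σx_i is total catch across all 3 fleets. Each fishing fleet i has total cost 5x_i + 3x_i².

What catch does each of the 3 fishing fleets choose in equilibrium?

4.5

A representative fishing fleet's profit is π_i = x_i(50 − X) − 5x_i − 3x_i², with X = x_i + Σ_{j≠i} x_j.
First-order condition: 45 − 8x_i − Σ_{j≠i} x_j = 0.
In a symmetric equilibrium every fishing fleet chooses the same x, so Σ_{j≠i} x_j = 2x. The condition becomes 45 − 10x = 0, giving x = 45/10 = 4.5.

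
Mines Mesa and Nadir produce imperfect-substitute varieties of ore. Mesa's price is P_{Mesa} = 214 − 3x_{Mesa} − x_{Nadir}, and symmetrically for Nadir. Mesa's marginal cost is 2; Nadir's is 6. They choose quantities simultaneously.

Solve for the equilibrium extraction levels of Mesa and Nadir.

Mine Mesa's profit: π = x_{Mesa}(214 − 3x_{Mesa} − x_{Nadir}) − 2x_{Mesa}.
∂π/∂x_{Mesa} = 212 − 6x_{Mesa} − x_{Nadir} = 0 ⇒ x_{Mesa} = 106/3 − (1/6)x_{Nadir}.
Similarly x_{Nadir} = 104/3 − (1/6)x_{Mesa}.
Solving the two reaction functions simultaneously: (1 − (−1/6)(−1/6))x_{Mesa} = 106/3 − (1/6)·(104/3), so (35/36)x_{Mesa} = 266/9 and x_{Mesa} = 30.4.
Then x_{Nadir} = 104/3 − (1/6)·30.4 = 29.6.

30.4, 29.6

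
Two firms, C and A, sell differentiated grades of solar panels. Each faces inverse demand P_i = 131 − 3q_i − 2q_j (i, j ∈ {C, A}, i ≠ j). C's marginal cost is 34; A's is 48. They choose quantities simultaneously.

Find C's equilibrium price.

Firm C's profit: π = q_C(131 − 3q_C − 2q_A) − 34q_C.
∂π/∂q_C = 97 − 6q_C − 2q_A = 0 ⇒ q_C = 97/6 − (1/3)q_A.
Similarly q_A = 83/6 − (1/3)q_C.
Substituting the second reaction function into the first: q_C = 97/6 − (1/3)(83/6 − (1/3)q_C), which gives (8/9)q_C = 104/9 ⇒ q_C = 13.
Then q_A = 83/6 − (1/3)·13 = 9.5.
P_C = 131 − 3·13 − 2·9.5 = 73.

73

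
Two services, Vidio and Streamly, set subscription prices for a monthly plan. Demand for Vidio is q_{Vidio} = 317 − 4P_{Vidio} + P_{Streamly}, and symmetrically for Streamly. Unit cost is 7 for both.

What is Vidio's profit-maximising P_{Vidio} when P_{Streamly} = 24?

46.125

Vidio's profit: π = (P_{Vidio} − 7)(317 − 4P_{Vidio} + P_{Streamly}).
∂π/∂P_{Vidio} = 345 − 8P_{Vidio} + P_{Streamly} = 0 ⇒ P_{Vidio} = 43.125 + 0.125P_{Streamly}.
At P_{Streamly} = 24: P_{Vidio} = 43.125 + 0.125·24 = 46.125.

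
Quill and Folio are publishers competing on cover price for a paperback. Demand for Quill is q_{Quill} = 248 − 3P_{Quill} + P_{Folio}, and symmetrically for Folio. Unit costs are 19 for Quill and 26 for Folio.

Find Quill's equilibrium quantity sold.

Quill's profit: π = (P_{Quill} − 19)(248 − 3P_{Quill} + P_{Folio}).
∂π/∂P_{Quill} = 305 − 6P_{Quill} + P_{Folio} = 0 ⇒ P_{Quill} = 305/6 + (1/6)P_{Folio}.
Similarly P_{Folio} = 163/3 + (1/6)P_{Quill}.
Solving the two reaction functions simultaneously: (1 − (1/6)(1/6))P_{Quill} = 305/6 + (1/6)·(163/3), so (35/36)P_{Quill} = 539/9 and P_{Quill} = 61.6.
Then P_{Folio} = 163/3 + (1/6)·61.6 = 64.6.
q_{Quill} = 248 − 3·61.6 + 64.6 = 127.8.

127.8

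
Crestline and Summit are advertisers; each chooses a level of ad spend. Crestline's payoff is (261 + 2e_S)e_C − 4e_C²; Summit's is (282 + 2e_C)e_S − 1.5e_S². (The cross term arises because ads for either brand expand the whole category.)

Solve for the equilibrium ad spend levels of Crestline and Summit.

Expanding Crestline's payoff: 261e_C + 2e_Se_C − 4e_C².
∂π/∂e_C = 261 + 2e_S − 8e_C = 0, so e_C = 32.625 + 0.25e_S.
Likewise for Summit: e_S = 94 + (2/3)e_C.
Substituting the second reaction function into the first: e_C = 32.625 + 0.25(94 + (2/3)e_C), which gives (5/6)e_C = 56.125 ⇒ e_C = 67.35.
Then e_S = 94 + (2/3)·67.35 = 138.9.

67.35, 138.9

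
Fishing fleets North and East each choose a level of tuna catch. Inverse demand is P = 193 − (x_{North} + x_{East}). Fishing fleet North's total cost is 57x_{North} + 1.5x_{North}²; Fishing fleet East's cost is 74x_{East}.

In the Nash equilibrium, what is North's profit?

Fishing fleet North's profit: π = x_{North}(193 − (x_{North} + x_{East})) − 57x_{North} − 1.5x_{North}².
∂π/∂x_{North} = 136 − 5x_{North} − x_{East} = 0, so x_{North} = 27.2 − 0.2x_{East}.
For East: ∂π/∂x_{East} = 119 − 2x_{East} − x_{North} = 0 ⇒ x_{East} = 59.5 − 0.5x_{North}.
Substituting the second reaction function into the first: x_{North} = 27.2 − 0.2(59.5 − 0.5x_{North}), which gives 0.9x_{North} = 15.3 ⇒ x_{North} = 17.
Then x_{East} = 59.5 − 0.5·17 = 51.
Price P = 193 − 68 = 125.
North's profit: (125 − 57)·17 − 1.5(17)² = 722.5.

722.5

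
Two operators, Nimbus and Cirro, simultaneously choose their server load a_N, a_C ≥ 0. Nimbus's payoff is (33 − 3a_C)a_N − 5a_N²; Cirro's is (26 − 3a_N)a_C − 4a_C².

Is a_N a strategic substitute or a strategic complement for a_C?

Expanding Nimbus's payoff: 33a_N − 3a_Ca_N − 5a_N².
∂π/∂a_N = 33 − 3a_C − 10a_N = 0, so a_N = 3.3 − 0.3a_C.
The best-response slope da_N/da_C = −0.3 < 0: the reaction function is downward-sloping, so the choices are strategic substitutes.

strategic substitutes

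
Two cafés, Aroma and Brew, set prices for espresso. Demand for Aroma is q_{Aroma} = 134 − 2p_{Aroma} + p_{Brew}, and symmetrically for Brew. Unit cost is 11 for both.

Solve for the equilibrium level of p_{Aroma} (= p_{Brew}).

52

Aroma's profit: π = (p_{Aroma} − 11)(134 − 2p_{Aroma} + p_{Brew}).
∂π/∂p_{Aroma} = 156 − 4p_{Aroma} + p_{Brew} = 0 ⇒ p_{Aroma} = 39 + 0.25p_{Brew}.
Setting p_{Aroma} = p_{Brew} in the reaction function: p_{Aroma} = 39 + 0.25p_{Aroma}, so p_{Aroma} = 39 / 0.75 = 52.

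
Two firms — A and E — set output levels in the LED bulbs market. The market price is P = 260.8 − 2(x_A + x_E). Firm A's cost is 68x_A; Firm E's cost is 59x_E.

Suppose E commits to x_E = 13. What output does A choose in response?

Firm A's profit: π = x_A(260.8 − 2(x_A + x_E)) − 68x_A.
∂π/∂x_A = 192.8 − 4x_A − 2x_E = 0, so x_A = 48.2 − 0.5x_E.
At x_E = 13: x_A = 48.2 − 0.5·13 = 41.7.

41.7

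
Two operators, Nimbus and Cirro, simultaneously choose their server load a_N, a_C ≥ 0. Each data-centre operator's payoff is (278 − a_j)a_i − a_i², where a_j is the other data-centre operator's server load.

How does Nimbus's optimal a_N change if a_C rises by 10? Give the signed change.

Nimbus's payoff is (278 − a_C)a_N − a_N².
∂π/∂a_N = 278 − a_C − 2a_N = 0, so a_N = 139 − 0.5a_C.
The reaction-function slope is −0.5, so a 10-unit rise in a_C moves a_N by −0.5 × 10 = −5. Nimbus's best response falls — the actions are strategic substitutes.

-5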